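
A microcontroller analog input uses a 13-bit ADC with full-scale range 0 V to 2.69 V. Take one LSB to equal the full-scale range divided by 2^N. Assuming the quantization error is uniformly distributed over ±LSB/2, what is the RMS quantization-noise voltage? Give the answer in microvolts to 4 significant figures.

94.79 µV

V_FS = 2.69 V.
Step size = 2.69/8192 V = 328.369 µV.
σ_q = LSB/√12 = 328.369 µV/3.4641 = 94.79 µV.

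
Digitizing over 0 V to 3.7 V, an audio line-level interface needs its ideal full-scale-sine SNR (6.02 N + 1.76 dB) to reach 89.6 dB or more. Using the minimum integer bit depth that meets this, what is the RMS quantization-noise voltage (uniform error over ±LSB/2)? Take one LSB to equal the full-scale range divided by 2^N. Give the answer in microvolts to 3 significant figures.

32.6 µV

Span = 3.7 V.
6.02 N + 1.76 ≥ 89.6 gives N ≥ 14.591, so the minimum integer is 15.
One LSB is 3.7 V / 32768 = 112.92 µV.
RMS noise = LSB/√12 = 32.6 µV.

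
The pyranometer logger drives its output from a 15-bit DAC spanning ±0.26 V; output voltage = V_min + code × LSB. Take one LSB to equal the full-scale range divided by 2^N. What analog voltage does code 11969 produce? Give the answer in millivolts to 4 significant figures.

Full-scale range = 0.26 V − (-0.26 V) = 0.52 V. LSB = 0.52 V / 2^15.
V_out = -0.26 + 11969 × (0.52/32768) V
      = -0.26 V + 0.189938 V = -0.0700623 V.

-70.06 mV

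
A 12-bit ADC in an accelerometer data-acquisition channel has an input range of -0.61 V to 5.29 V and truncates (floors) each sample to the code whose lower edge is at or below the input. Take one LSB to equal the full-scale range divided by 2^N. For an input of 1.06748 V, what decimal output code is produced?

Span: 5.29 V − (-0.61 V) = 5.9 V. LSB = 5.9 V / 2^12 ≈ 1.440 mV.
V_in − V_min = 1.06748 − (-0.61) = 1.67748 V.
Divide by LSB: 1.67748 × 4096/5.9 = 1164.5692.
Truncating gives code 1164.

1164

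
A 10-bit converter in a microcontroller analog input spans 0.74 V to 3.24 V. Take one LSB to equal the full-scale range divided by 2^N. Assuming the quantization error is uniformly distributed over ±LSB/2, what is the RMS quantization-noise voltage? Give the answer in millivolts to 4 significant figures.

0.7048 mV

Full-scale range = 3.24 V − (0.74 V) = 2.5 V.
LSB = 2.5 V ÷ 2^10 = 2.5/1024 V = 2.44141 mV.
σ_q = LSB/√12 = 2.44141 mV/3.4641 = 0.7048 mV.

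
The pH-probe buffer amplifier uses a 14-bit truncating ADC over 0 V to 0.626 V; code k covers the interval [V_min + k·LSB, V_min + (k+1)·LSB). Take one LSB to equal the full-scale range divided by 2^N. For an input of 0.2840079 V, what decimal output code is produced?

V_FS = 0.626 V. LSB = 0.626 V / 2^14 ≈ 38.21 µV.
code = ⌊(V_in − V_min)/LSB⌋ = ⌊(V_in − V_min) × 2^14 / range⌋
     = ⌊(0.2840079 − (0)) × 16384 / 0.626⌋ = ⌊0.2840079 × 16384/0.626⌋
     = ⌊7433.204⌋ = 7433.

7433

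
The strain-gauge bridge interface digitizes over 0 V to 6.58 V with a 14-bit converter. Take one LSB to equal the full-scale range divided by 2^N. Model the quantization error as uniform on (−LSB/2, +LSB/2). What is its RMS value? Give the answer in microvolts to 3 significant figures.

116 µV

V_FS = 6.58 V.
LSB = 6.58 V ÷ 2^14 = 6.58/16384 V = 401.61 µV.
V_rms = LSB/√12 = 401.61 µV / √12 = 116 µV.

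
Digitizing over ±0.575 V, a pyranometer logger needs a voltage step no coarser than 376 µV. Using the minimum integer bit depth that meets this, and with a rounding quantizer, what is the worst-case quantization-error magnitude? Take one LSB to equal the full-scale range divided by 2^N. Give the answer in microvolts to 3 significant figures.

Full-scale range = 0.575 V − (-0.575 V) = 1.15 V.
Levels needed ≥ 1.15/376 µV = 3059. 2^12 = 4096 suffices, so N_min = 12.
One LSB is 1.15 V / 4096 = 280.76 µV.
|e|_max = LSB/2 = 140 µV.

140 µV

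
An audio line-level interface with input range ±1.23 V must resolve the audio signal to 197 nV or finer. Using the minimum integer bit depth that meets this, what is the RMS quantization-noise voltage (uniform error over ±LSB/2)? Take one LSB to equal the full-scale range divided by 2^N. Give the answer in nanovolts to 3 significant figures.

Span: 1.23 V − (-1.23 V) = 2.46 V.
Need 2^N ≥ 2.46 V / 197 nV = 1.249e7 → N_min = 24.
LSB = 2.46 V / 2^24 = 146.63 nV.
V_rms = LSB/√12 = 42.3 nV.

42.3 nV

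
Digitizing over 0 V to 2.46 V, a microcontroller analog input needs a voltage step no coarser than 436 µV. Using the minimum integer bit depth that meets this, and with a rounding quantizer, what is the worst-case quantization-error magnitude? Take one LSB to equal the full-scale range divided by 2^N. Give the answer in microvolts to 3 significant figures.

Span = 2.46 V.
Levels needed ≥ 2.46/436 µV = 5642. 2^13 = 8192 suffices, so N_min = 13.
LSB = 2.46 V ÷ 2^13 = 2.46/8192 V = 300.29 µV.
Half an LSB is 150 µV.

150 µV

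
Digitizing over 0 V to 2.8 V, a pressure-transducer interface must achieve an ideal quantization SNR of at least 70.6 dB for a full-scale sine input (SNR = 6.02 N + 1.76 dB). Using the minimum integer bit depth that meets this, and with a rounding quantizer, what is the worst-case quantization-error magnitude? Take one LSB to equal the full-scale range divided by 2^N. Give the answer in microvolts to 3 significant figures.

342 µV

Full-scale range = 2.8 V.
N ≥ (70.6 − 1.76)/6.02 = 11.435 → N_min = 12.
LSB = 2.8 V / 2^12 = 0.68359 mV.
|e|_max = LSB/2 = 342 µV.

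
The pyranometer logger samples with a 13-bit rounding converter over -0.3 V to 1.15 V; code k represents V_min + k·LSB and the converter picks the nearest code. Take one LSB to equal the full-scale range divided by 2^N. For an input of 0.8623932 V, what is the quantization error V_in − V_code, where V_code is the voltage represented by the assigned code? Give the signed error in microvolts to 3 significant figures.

+21.4 µV

The full-scale span is 1.15 − (-0.3) = 1.45 V. LSB = 1.45 V / 2^13 ≈ 177.0 µV.
(0.8623932 − (-0.3)) / LSB = 1.1623932 × 8192/1.45 = 6567.1208. Nearest integer: k = 6567.
V_code = -0.3 + (6567/8192) × 1.45 = 0.8623718262 V.
Error = V_in − V_code = 0.8623932 − (0.8623718262) = +21.4 µV.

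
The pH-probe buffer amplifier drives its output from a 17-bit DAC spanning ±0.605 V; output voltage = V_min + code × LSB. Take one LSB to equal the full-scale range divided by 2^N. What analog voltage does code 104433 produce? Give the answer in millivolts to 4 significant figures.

359.1 mV

Range = 0.605 − (-0.605) = 1.21 V. LSB = 1.21 V / 2^17.
V_out = -0.605 + 104433 × (1.21/131072) V
      = -0.605 V + 0.964080 V = 0.359080 V.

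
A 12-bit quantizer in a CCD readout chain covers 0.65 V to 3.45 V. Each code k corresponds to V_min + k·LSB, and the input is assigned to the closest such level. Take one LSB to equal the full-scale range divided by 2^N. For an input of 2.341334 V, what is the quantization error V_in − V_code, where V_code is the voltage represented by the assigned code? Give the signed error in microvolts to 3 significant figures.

+123 µV

Span: 3.45 V − (0.65 V) = 2.8 V. LSB = 2.8 V / 2^12 ≈ 0.6836 mV.
(V_in − V_min)/LSB = (2.341334 − (0.65)) × 4096/2.8 = 2474.1800 → nearest code k = 2474.
V_code = V_min + k × range/2^12 = 0.65 + 2474 × 2.8/4096 = 2.341210938 V.
V_in − V_code = 2.341334 − (2.341210938) = +123 µV.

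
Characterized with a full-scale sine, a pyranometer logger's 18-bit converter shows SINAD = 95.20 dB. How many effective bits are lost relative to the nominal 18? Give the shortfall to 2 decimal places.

2.48 bits

N_eff = (95.20 − 1.76)/6.02 = 15.5216 bits.
18 − 15.5216 = 2.48 bits below nominal.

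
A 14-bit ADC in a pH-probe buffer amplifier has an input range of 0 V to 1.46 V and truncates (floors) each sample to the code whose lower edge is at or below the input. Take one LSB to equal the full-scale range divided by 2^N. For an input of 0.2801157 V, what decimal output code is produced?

V_FS = 1.46 V. LSB = 1.46 V / 2^14 ≈ 89.11 µV.
V_in − V_min = 0.2801157 − (0) = 0.2801157 V.
Divide by LSB: 0.2801157 × 16384/1.46 = 3143.4354.
Truncating gives code 3143.

3143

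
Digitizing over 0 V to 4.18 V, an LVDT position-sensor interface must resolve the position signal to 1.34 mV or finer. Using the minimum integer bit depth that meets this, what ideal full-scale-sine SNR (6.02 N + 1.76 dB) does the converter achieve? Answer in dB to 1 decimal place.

Span = 4.18 V.
4.18 V / 1.34 mV = 3119. Since 2^11 = 2048 and 2^12 = 4096, N = 12.
SNR = 6.02 × 12 + 1.76 = 74.00 dB.

74.0 dB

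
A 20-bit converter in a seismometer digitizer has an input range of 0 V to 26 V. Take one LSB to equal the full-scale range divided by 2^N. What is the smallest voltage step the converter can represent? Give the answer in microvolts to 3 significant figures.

24.8 µV

Span = 26 V.
Number of codes = 2^20 = 1048576.
One LSB is 26 V / 1048576 = 24.8 µV.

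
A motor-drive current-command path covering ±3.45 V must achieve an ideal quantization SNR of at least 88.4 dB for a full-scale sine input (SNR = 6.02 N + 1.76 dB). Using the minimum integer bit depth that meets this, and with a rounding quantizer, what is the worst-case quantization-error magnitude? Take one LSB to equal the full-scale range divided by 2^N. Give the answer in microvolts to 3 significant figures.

Full-scale range = 3.45 V − (-3.45 V) = 6.9 V.
Solving 6.02 N ≥ 88.4 − 1.76: N ≥ 14.392. Round up → N = 15.
LSB = 6.9 V ÷ 2^15 = 6.9/32768 V = 210.57 µV.
Max error for round-to-nearest is LSB/2 = 105 µV.

105 µV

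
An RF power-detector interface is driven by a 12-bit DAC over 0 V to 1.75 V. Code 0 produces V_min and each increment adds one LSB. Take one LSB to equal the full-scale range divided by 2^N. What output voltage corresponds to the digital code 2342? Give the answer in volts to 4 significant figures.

Full-scale range = 1.75 V. LSB = 1.75 V / 2^12.
V_out = V_min + code × LSB = 0 V + 2342 × 1.75 V / 4096
      = 0 + 1.00061 = 1.00061 V.

1.001 V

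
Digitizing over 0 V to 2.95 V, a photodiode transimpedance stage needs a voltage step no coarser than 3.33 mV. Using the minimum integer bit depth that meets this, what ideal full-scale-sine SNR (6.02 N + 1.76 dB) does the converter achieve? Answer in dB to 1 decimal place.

Span = 2.95 V.
2.95 V / 3.33 mV = 885.9. Since 2^9 = 512 and 2^10 = 1024, N = 10.
Ideal SNR at N = 10: 6.02·10 + 1.76 = 62.0 dB.

62.0 dB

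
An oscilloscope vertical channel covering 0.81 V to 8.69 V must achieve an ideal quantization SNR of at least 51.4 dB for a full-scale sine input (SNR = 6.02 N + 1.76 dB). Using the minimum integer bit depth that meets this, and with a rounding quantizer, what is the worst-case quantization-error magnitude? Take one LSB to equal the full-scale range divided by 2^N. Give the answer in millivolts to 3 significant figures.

7.70 mV

Span: 8.69 V − (0.81 V) = 7.88 V.
Solving 6.02 N ≥ 51.4 − 1.76: N ≥ 8.246. Round up → N = 9.
LSB = 7.88 V / 2^9 = 15.391 mV.
Half an LSB is 7.70 mV.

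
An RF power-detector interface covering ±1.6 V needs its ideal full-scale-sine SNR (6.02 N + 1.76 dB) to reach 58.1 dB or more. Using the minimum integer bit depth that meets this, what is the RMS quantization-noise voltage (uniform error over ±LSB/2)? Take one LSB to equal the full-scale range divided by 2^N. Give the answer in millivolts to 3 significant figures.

0.902 mV

Range = 1.6 − (-1.6) = 3.2 V.
Solving 6.02 N ≥ 58.1 − 1.76: N ≥ 9.359. Round up → N = 10.
LSB = 3.2 V / 2^10 = 3.1250 mV.
RMS noise = LSB/√12 = 0.902 mV.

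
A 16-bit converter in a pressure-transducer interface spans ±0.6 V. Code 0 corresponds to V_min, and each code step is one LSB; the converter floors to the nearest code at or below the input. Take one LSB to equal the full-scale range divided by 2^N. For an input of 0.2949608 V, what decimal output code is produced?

Full-scale range = 0.6 V − (-0.6 V) = 1.2 V. LSB = 1.2 V / 2^16 ≈ 18.31 µV.
(V_in − V_min) × 2^16/range = (0.2949608 − (-0.6)) × 65536/1.2 = 48876.792.
Floor → code = 48876.

48876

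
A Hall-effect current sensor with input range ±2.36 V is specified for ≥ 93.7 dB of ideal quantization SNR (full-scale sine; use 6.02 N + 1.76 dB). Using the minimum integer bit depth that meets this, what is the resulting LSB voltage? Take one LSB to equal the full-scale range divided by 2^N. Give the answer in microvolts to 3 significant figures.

72.0 µV

Full-scale range = 2.36 V − (-2.36 V) = 4.72 V.
6.02 N + 1.76 ≥ 93.7 gives N ≥ 15.272, so the minimum integer is 16.
LSB = 4.72 V ÷ 2^16 = 4.72/65536 V = 72.0 µV.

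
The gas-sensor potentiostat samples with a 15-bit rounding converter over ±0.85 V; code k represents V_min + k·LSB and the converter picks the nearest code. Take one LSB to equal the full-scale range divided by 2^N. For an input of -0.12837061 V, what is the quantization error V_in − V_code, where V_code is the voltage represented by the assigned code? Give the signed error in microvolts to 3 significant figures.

−19.8 µV

The full-scale span is 0.85 − (-0.85) = 1.7 V. LSB = 1.7 V / 2^15 ≈ 51.88 µV.
Position in LSBs: (-0.12837061 − (-0.85)) × 32768/1.7 = 13909.6187; rounding gives k = 13910.
V_code = V_min + k × range/2^15 = -0.85 + 13910 × 1.7/32768 = -0.12835083008 V.
V_in − V_code = -0.12837061 − (-0.12835083008) = −19.8 µV.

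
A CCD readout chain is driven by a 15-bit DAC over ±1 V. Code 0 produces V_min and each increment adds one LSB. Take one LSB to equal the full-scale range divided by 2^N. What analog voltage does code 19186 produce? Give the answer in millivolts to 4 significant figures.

171.0 mV

Range = 1 − (-1) = 2 V. LSB = 2 V / 2^15.
V_out = V_min + code × LSB = -1 V + 19186 × 2 V / 32768
      = -1 V + 1.17102 V = 0.171021 V.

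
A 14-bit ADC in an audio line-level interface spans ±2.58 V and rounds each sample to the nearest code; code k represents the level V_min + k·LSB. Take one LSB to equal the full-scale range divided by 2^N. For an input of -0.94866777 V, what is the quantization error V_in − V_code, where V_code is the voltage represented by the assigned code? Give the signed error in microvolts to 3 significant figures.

−64.3 µV

Range = 2.58 − (-2.58) = 5.16 V. LSB = 5.16 V / 2^14 ≈ 314.9 µV.
(-0.94866777 − (-2.58)) / LSB = 1.63133223 × 16384/5.16 = 5179.7960. Nearest integer: k = 5180.
V_code = -2.58 + (5180/16384) × 5.16 = -0.94860351563 V.
V_in − V_code = -0.94866777 − (-0.94860351563) = −64.3 µV.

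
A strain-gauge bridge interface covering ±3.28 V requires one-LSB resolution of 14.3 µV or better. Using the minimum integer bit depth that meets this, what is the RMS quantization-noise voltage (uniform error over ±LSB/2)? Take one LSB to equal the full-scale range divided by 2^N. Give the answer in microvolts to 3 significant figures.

3.61 µV

The full-scale span is 3.28 − (-3.28) = 6.56 V.
6.56 V / 14.3 µV = 458700. Since 2^18 = 262144 and 2^19 = 524288, N = 19.
LSB = 6.56 V ÷ 2^19 = 6.56/524288 V = 12.512 µV.
σ_q = LSB/√12 = 12.512 µV/3.4641 = 3.61 µV.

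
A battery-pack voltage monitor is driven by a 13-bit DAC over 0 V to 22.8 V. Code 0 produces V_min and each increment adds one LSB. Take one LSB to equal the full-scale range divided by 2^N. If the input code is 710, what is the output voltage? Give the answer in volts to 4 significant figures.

V_FS = 22.8 V. LSB = 22.8 V / 2^13.
V_out = 0 + 710 × (22.8/8192) V
      = 0 V + 1.97607 V = 1.97607 V.

1.976 V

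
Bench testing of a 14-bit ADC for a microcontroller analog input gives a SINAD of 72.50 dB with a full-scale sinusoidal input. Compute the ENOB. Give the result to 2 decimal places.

Inverting SNR = 6.02 N + 1.76: N_eff = (72.50 − 1.76)/6.02 = 11.7508.

11.75 bits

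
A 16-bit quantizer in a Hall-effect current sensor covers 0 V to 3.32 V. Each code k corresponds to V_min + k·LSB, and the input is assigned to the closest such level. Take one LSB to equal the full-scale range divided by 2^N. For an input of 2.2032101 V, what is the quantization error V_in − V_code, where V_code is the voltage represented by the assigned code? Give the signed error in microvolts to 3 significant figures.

Span = 3.32 V. LSB = 3.32 V / 2^16 ≈ 50.66 µV.
(2.2032101 − (0)) / LSB = 2.2032101 × 65536/3.32 = 43490.8365. Nearest integer: k = 43491.
V_code = V_min + k × range/2^16 = 0 + 43491 × 3.32/65536 = 2.2032183838 V.
V_in − V_code = 2.2032101 − (2.2032183838) = −8.28 µV.

−8.28 µV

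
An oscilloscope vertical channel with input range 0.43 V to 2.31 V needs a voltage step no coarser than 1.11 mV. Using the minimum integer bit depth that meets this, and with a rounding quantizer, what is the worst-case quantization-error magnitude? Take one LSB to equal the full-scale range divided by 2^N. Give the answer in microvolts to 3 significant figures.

The full-scale span is 2.31 − (0.43) = 1.88 V.
Levels needed ≥ 1.88/1.11 mV = 1694. 2^11 = 2048 suffices, so N_min = 11.
LSB = 1.88 V ÷ 2^11 = 1.88/2048 V = 0.91797 mV.
|e|_max = LSB/2 = 459 µV.

459 µV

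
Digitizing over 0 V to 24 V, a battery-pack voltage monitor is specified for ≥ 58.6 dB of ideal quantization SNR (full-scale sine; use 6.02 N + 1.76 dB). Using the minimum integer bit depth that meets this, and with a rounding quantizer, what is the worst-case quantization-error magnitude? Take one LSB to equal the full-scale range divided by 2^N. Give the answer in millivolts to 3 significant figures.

11.7 mV

Span = 24 V.
Solving 6.02 N ≥ 58.6 − 1.76: N ≥ 9.442. Round up → N = 10.
One LSB is 24 V / 1024 = 23.438 mV.
Max error for round-to-nearest is LSB/2 = 11.7 mV.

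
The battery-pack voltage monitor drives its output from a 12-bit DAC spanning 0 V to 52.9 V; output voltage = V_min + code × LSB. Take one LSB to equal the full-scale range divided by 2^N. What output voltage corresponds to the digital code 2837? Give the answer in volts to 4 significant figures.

36.64 V

Range is 52.9 V. LSB = 52.9 V / 2^12.
Output = V_min + (2837/4096) × range = 0 + 0.692627 × 52.9 V
      = 0 + 36.6400 = 36.6400 V.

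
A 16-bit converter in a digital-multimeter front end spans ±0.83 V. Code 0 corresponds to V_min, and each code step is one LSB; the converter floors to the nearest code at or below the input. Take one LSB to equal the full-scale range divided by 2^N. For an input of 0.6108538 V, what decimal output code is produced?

56884

Span: 0.83 V − (-0.83 V) = 1.66 V. LSB = 1.66 V / 2^16 ≈ 25.33 µV.
code = ⌊(V_in − V_min)/LSB⌋ = ⌊(V_in − V_min) × 2^16 / range⌋
     = ⌊(0.6108538 − (-0.83)) × 65536 / 1.66⌋ = ⌊1.4408538 × 65536/1.66⌋
     = ⌊56884.214⌋ = 56884.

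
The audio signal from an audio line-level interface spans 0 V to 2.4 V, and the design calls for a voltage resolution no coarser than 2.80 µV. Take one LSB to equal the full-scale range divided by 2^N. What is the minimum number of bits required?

Range is 2.4 V.
2.4 V / 2.80 µV = 857100. Since 2^19 = 524288 and 2^20 = 1048576, N = 20.

20 bits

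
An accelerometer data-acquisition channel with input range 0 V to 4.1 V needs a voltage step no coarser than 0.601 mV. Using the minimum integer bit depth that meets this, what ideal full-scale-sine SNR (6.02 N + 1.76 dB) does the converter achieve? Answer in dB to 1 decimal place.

Span = 4.1 V.
4.1 V / 0.601 mV = 6822. Since 2^12 = 4096 and 2^13 = 8192, N = 13.
6.02(13) + 1.76 = 80.02 dB.

80.0 dB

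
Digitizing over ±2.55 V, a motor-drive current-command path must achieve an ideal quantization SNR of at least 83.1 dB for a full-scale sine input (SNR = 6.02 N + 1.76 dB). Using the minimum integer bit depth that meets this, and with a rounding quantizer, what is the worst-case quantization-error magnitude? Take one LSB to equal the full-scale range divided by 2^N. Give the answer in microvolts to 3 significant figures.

156 µV

Full-scale range = 2.55 V − (-2.55 V) = 5.1 V.
6.02 N + 1.76 ≥ 83.1 gives N ≥ 13.512, so the minimum integer is 14.
Step size = 5.1/16384 V = 311.28 µV.
Max error for round-to-nearest is LSB/2 = 156 µV.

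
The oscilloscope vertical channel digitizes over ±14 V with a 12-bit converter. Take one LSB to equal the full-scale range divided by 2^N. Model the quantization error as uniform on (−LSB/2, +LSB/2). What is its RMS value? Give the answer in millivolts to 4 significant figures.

1.973 mV

Full-scale range = 14 V − (-14 V) = 28 V.
LSB = 28 V / 2^12 = 6.83594 mV.
σ_q = LSB/√12 = 6.83594 mV/3.4641 = 1.973 mV.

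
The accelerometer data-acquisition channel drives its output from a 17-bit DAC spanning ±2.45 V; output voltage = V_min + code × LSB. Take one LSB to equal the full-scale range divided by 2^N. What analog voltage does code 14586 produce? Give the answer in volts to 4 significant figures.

The full-scale span is 2.45 − (-2.45) = 4.9 V. LSB = 4.9 V / 2^17.
V_out = V_min + code × LSB = -2.45 V + 14586 × 4.9 V / 131072
      = -2.45 V + 0.545284 V = -1.90472 V.

-1.905 V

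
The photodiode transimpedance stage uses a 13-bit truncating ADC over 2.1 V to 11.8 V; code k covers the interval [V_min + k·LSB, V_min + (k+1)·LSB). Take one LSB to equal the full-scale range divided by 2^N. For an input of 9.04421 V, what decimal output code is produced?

Span: 11.8 V − (2.1 V) = 9.7 V. LSB = 9.7 V / 2^13 ≈ 1.184 mV.
(V_in − V_min) × 2^13/range = (9.04421 − (2.1)) × 8192/9.7 = 5864.636.
Floor → code = 5864.

5864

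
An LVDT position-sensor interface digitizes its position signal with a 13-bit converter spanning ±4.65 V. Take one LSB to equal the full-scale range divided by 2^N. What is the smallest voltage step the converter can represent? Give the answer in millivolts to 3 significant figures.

1.14 mV

Span: 4.65 V − (-4.65 V) = 9.3 V.
There are 2^13 = 8192 steps.
One LSB is 9.3 V / 8192 = 1.14 mV.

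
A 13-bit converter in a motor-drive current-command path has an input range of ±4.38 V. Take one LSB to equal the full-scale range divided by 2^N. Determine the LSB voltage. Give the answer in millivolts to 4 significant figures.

The full-scale span is 4.38 − (-4.38) = 8.76 V.
There are 2^13 = 8192 steps.
LSB = 8.76 V / 2^13 = 1.069 mV.

1.069 mV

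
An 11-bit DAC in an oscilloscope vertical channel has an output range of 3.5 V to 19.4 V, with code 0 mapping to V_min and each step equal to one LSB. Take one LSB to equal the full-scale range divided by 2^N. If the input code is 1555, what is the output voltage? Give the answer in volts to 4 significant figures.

Full-scale range = 19.4 V − (3.5 V) = 15.9 V. LSB = 15.9 V / 2^11.
Output = V_min + (1555/2048) × range = 3.5 + 0.759277 × 15.9 V
      = 3.5 V + 12.0725 V = 15.5725 V.

15.57 V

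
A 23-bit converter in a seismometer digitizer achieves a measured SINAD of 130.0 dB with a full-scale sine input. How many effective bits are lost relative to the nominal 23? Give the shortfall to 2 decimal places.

1.70 bits

Effective bits = (130.0 − 1.76)/6.02 = 21.3023.
23 − 21.3023 = 1.70 bits below nominal.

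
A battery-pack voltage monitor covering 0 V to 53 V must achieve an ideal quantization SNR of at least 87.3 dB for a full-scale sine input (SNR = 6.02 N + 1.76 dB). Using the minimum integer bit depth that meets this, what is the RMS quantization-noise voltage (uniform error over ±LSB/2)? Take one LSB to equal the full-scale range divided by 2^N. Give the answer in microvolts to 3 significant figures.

V_FS = 53 V.
Solving 6.02 N ≥ 87.3 − 1.76: N ≥ 14.209. Round up → N = 15.
Step size = 53/32768 V = 1.6174 mV.
σ_q = LSB/√12 = 1.6174 mV/3.4641 = 467 µV.

467 µV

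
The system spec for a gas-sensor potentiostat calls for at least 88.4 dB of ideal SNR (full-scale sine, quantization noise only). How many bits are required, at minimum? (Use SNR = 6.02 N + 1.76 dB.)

15 bits

Required N = ⌈(88.4 − 1.76)/6.02⌉ = ⌈14.392⌉ = 15.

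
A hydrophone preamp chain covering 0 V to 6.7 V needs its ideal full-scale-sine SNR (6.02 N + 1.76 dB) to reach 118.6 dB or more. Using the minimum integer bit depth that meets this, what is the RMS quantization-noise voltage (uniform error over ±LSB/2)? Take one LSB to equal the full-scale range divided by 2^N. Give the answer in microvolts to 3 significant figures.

1.84 µV

Span = 6.7 V.
6.02 N + 1.76 ≥ 118.6 gives N ≥ 19.409, so the minimum integer is 20.
LSB = 6.7 V ÷ 2^20 = 6.7/1048576 V = 6.3896 µV.
RMS noise = LSB/√12 = 1.84 µV.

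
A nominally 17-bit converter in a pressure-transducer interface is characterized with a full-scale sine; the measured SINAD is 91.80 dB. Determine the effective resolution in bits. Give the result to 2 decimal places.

14.96 bits

ENOB = (SINAD − 1.76) / 6.02 = (91.80 − 1.76) / 6.02 = 90.04 / 6.02 = 14.9568.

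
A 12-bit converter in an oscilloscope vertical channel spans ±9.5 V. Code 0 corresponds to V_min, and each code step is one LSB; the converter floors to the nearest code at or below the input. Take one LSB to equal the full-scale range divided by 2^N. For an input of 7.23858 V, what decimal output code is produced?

3608

The full-scale span is 9.5 − (-9.5) = 19 V. LSB = 19 V / 2^12 ≈ 4.639 mV.
code = ⌊(V_in − V_min)/LSB⌋ = ⌊(V_in − V_min) × 2^12 / range⌋
     = ⌊(7.23858 − (-9.5)) × 4096 / 19⌋ = ⌊16.73858 × 4096/19⌋
     = ⌊3608.485⌋ = 3608.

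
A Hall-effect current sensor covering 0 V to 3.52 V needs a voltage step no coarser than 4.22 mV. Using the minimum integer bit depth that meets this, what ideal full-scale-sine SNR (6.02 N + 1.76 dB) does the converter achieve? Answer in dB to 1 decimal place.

Full-scale range = 3.52 V.
3.52 V / 4.22 mV = 834.1. Since 2^9 = 512 and 2^10 = 1024, N = 10.
Ideal SNR at N = 10: 6.02·10 + 1.76 = 62.0 dB.

62.0 dB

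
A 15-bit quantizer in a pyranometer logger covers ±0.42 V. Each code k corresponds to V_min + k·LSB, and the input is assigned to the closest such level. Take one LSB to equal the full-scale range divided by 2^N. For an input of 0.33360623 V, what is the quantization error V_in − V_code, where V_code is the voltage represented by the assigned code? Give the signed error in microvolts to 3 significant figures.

−4.61 µV

Span: 0.42 V − (-0.42 V) = 0.84 V. LSB = 0.84 V / 2^15 ≈ 25.63 µV.
(V_in − V_min)/LSB = (0.33360623 − (-0.42)) × 32768/0.84 = 29397.8202 → nearest code k = 29398.
V_code = -0.42 + (29398/32768) × 0.84 = 0.33361083984 V.
e = 0.33360623 − (0.33361083984) = −4.61 µV.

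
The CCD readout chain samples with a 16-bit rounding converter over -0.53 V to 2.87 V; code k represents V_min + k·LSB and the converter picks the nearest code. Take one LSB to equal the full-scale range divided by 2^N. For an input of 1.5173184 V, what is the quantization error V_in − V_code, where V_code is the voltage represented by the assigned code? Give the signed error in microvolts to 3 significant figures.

The full-scale span is 2.87 − (-0.53) = 3.4 V. LSB = 3.4 V / 2^16 ≈ 51.88 µV.
(1.5173184 − (-0.53)) / LSB = 2.0473184 × 65536/3.4 = 39462.6643. Nearest integer: k = 39463.
Reconstructed level: -0.53 + 39463 × 3.4/65536 V = 1.5173358154 V.
e = 1.5173184 − (1.5173358154) = −17.4 µV.

−17.4 µV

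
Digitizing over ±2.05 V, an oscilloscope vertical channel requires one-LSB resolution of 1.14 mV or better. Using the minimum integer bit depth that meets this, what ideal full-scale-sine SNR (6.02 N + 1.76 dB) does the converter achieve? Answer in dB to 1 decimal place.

Full-scale range = 2.05 V − (-2.05 V) = 4.1 V.
4.1 V / 1.14 mV = 3596. Since 2^11 = 2048 and 2^12 = 4096, N = 12.
6.02(12) + 1.76 = 74.00 dB.

74.0 dB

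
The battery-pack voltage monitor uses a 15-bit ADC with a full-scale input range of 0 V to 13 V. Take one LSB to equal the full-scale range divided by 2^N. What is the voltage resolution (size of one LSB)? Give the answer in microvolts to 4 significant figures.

Span = 13 V.
2^15 = 32768 levels.
LSB = 13 V ÷ 2^15 = 13/32768 V = 396.7 µV.

396.7 µV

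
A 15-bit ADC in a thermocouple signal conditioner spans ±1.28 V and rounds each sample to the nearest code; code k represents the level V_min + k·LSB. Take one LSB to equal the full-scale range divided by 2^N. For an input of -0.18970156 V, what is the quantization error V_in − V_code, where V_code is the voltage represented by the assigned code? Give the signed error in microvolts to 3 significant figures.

−14.1 µV

Span: 1.28 V − (-1.28 V) = 2.56 V. LSB = 2.56 V / 2^15 ≈ 78.13 µV.
(-0.18970156 − (-1.28)) / LSB = 1.09029844 × 32768/2.56 = 13955.8200. Nearest integer: k = 13956.
V_code = V_min + k × range/2^15 = -1.28 + 13956 × 2.56/32768 = -0.18968750000 V.
V_in − V_code = -0.18970156 − (-0.18968750000) = −14.1 µV.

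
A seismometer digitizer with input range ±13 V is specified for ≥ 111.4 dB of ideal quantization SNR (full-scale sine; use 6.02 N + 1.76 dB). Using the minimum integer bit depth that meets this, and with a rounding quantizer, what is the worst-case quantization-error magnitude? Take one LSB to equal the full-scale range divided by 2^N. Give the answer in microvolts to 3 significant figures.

24.8 µV

Range = 13 − (-13) = 26 V.
Solving 6.02 N ≥ 111.4 − 1.76: N ≥ 18.213. Round up → N = 19.
One LSB is 26 V / 524288 = 49.591 µV.
|e|_max = LSB/2 = 24.8 µV.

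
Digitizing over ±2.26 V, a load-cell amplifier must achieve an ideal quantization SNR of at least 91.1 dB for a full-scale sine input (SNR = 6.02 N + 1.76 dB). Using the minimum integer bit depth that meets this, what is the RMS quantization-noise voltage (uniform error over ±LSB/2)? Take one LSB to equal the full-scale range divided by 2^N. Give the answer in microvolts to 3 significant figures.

39.8 µV

Range = 2.26 − (-2.26) = 4.52 V.
Required N = ⌈(91.1 − 1.76)/6.02⌉ = ⌈14.841⌉ = 15.
Step size = 4.52/32768 V = 137.94 µV.
σ_q = LSB/√12 = 137.94 µV/3.4641 = 39.8 µV.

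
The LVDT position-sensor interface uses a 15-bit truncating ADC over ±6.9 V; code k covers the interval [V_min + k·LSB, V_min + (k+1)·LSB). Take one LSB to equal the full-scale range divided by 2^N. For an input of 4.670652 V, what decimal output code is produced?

Span: 6.9 V − (-6.9 V) = 13.8 V. LSB = 13.8 V / 2^15 ≈ 421.1 µV.
(V_in − V_min) × 2^15/range = (4.670652 − (-6.9)) × 32768/13.8 = 27474.429.
Floor → code = 27474.

27474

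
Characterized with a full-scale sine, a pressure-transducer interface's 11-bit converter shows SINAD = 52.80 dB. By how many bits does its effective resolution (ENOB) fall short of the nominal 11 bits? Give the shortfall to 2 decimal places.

N_eff = (52.80 − 1.76)/6.02 = 8.4784 bits.
Shortfall = 11 − 8.4784 = 2.5216 bits.

2.52 bits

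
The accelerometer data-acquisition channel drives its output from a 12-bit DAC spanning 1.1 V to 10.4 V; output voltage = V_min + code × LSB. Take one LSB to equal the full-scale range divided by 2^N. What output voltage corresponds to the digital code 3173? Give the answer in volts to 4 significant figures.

Span: 10.4 V − (1.1 V) = 9.3 V. LSB = 9.3 V / 2^12.
Output = V_min + (3173/4096) × range = 1.1 + 0.774658 × 9.3 V
      = 1.1 V + 7.20432 V = 8.30432 V.

8.304 V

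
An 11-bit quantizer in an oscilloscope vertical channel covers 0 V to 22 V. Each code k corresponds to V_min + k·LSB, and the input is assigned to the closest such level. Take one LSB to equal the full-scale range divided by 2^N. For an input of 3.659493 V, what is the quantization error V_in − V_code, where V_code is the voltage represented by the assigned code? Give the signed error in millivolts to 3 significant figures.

−3.59 mV

Full-scale range = 22 V. LSB = 22 V / 2^11 ≈ 10.74 mV.
(V_in − V_min)/LSB = (3.659493 − (0)) × 2048/22 = 340.6655 → nearest code k = 341.
V_code = 0 + (341/2048) × 22 = 3.663085938 V.
V_in − V_code = 3.659493 − (3.663085938) = −3.59 mV.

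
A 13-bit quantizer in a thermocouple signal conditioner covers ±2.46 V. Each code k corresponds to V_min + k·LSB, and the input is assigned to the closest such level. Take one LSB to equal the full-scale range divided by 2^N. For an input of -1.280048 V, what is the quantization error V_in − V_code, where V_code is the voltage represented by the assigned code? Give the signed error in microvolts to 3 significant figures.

−199 µV

The full-scale span is 2.46 − (-2.46) = 4.92 V. LSB = 4.92 V / 2^13 ≈ 0.6006 mV.
(-1.280048 − (-2.46)) / LSB = 1.179952 × 8192/4.92 = 1964.6680. Nearest integer: k = 1965.
Reconstructed level: -2.46 + 1965 × 4.92/8192 V = -1.279848633 V.
Error = V_in − V_code = -1.280048 − (-1.279848633) = −199 µV.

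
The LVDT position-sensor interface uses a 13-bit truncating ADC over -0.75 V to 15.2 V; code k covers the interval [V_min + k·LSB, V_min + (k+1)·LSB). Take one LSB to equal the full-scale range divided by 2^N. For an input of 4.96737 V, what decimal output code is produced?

Full-scale range = 15.2 V − (-0.75 V) = 15.95 V. LSB = 15.95 V / 2^13 ≈ 1.947 mV.
(V_in − V_min) × 2^13/range = (4.96737 − (-0.75)) × 8192/15.95 = 2936.470.
Floor → code = 2936.

2936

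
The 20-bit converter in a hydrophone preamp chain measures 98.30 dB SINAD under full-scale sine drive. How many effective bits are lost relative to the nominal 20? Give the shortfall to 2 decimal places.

N_eff = (98.30 − 1.76)/6.02 = 16.0365 bits.
20 − 16.0365 = 3.96 bits below nominal.

3.96 bits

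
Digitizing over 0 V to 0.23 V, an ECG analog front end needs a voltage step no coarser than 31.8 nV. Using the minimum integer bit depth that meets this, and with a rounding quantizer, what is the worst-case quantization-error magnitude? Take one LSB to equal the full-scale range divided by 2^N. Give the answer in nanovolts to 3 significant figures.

13.7 nV

V_FS = 0.23 V.
Required number of levels: 0.23/31.8 nV = 7.2327e6; smallest N with 2^N ≥ that is 23.
LSB = 0.23 V ÷ 2^23 = 0.23/8388608 V = 27.418 nV.
|e|_max = LSB/2 = 13.7 nV.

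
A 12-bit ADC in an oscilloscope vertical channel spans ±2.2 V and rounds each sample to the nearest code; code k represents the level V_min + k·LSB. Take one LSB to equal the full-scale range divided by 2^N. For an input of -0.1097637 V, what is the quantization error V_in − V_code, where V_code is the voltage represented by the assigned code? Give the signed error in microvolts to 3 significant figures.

Range = 2.2 − (-2.2) = 4.4 V. LSB = 4.4 V / 2^12 ≈ 1.074 mV.
Position in LSBs: (-0.1097637 − (-2.2)) × 4096/4.4 = 1945.8200; rounding gives k = 1946.
V_code = -2.2 + (1946/4096) × 4.4 = -0.1095703125 V.
e = -0.1097637 − (-0.1095703125) = −193 µV.

−193 µV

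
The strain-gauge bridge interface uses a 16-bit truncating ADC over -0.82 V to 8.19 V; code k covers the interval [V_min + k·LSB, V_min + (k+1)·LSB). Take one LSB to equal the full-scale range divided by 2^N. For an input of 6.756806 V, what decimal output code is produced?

Full-scale range = 8.19 V − (-0.82 V) = 9.01 V. LSB = 9.01 V / 2^16 ≈ 137.5 µV.
code = ⌊(V_in − V_min)/LSB⌋ = ⌊(V_in − V_min) × 2^16 / range⌋
     = ⌊(6.756806 − (-0.82)) × 65536 / 9.01⌋ = ⌊7.576806 × 65536/9.01⌋
     = ⌊55111.383⌋ = 55111.

55111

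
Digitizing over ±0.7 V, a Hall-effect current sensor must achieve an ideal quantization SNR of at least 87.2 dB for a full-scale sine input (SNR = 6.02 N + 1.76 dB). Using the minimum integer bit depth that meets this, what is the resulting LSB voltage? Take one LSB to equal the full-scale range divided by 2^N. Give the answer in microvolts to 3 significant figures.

Full-scale range = 0.7 V − (-0.7 V) = 1.4 V.
N ≥ (87.2 − 1.76)/6.02 = 14.193 → N_min = 15.
Step size = 1.4/32768 V = 42.7 µV.

42.7 µV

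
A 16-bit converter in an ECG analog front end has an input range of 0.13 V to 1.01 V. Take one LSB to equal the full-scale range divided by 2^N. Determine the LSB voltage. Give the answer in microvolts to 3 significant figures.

Full-scale range = 1.01 V − (0.13 V) = 0.88 V.
There are 2^16 = 65536 steps.
LSB = 0.88 V / 2^16 = 13.4 µV.

13.4 µV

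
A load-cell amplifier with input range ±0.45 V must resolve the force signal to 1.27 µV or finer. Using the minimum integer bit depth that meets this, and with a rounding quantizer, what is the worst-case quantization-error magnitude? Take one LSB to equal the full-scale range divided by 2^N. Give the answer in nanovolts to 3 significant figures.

429 nV

Full-scale range = 0.45 V − (-0.45 V) = 0.9 V.
0.9 V / 1.27 µV = 708700. Since 2^19 = 524288 and 2^20 = 1048576, N = 20.
One LSB is 0.9 V / 1048576 = 0.85831 µV.
Max error for round-to-nearest is LSB/2 = 429 nV.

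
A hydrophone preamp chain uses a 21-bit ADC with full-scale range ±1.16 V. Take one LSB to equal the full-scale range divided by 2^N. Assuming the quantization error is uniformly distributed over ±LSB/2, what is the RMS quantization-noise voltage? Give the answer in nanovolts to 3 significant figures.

319 nV

Range = 1.16 − (-1.16) = 2.32 V.
LSB = 2.32 V ÷ 2^21 = 2.32/2097152 V = 1.1063 µV.
σ_q = LSB/√12 = 1.1063 µV/3.4641 = 319 nV.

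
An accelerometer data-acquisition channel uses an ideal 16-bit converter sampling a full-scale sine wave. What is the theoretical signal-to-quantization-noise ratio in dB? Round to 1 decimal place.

98.1 dB

Ideal quantization SNR: 6.02 × 16 + 1.76 dB = 98.1 dB.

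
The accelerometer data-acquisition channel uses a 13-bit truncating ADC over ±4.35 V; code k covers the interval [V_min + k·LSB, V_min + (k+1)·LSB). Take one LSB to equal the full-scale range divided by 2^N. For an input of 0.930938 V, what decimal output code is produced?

The full-scale span is 4.35 − (-4.35) = 8.7 V. LSB = 8.7 V / 2^13 ≈ 1.062 mV.
(V_in − V_min) × 2^13/range = (0.930938 − (-4.35)) × 8192/8.7 = 4972.580.
Floor → code = 4972.

4972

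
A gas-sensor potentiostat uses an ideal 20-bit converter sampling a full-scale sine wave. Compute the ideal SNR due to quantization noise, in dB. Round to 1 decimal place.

122.2 dB

6.02(20) + 1.76 = 120.40 + 1.76 = 122.16 dB.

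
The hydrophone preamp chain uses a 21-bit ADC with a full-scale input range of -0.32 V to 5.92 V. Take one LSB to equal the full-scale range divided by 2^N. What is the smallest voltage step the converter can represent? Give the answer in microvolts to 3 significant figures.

2.98 µV

Span: 5.92 V − (-0.32 V) = 6.24 V.
2^21 = 2097152 levels.
LSB = 6.24 V ÷ 2^21 = 6.24/2097152 V = 2.98 µV.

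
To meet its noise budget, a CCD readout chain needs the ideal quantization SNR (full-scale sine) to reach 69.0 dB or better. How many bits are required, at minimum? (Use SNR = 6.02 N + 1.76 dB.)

Solving 6.02 N ≥ 69.0 − 1.76: N ≥ 11.169. Round up → N = 12.

12 bits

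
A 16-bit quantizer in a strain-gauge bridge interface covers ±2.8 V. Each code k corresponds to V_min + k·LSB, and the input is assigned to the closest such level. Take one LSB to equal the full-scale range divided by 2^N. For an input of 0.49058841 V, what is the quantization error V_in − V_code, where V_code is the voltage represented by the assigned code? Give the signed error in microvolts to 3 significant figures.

+24.4 µV

Full-scale range = 2.8 V − (-2.8 V) = 5.6 V. LSB = 5.6 V / 2^16 ≈ 85.45 µV.
(V_in − V_min)/LSB = (0.49058841 − (-2.8)) × 65536/5.6 = 38509.2861 → nearest code k = 38509.
V_code = V_min + k × range/2^16 = -2.8 + 38509 × 5.6/65536 = 0.49056396484 V.
e = 0.49058841 − (0.49056396484) = +24.4 µV.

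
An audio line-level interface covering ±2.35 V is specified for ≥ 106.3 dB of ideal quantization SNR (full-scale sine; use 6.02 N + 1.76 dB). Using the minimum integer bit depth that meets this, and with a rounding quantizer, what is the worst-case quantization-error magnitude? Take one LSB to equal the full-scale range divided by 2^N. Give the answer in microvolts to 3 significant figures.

8.96 µV

Span: 2.35 V − (-2.35 V) = 4.7 V.
Solving 6.02 N ≥ 106.3 − 1.76: N ≥ 17.365. Round up → N = 18.
Step size = 4.7/262144 V = 17.929 µV.
Half an LSB is 8.96 µV.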